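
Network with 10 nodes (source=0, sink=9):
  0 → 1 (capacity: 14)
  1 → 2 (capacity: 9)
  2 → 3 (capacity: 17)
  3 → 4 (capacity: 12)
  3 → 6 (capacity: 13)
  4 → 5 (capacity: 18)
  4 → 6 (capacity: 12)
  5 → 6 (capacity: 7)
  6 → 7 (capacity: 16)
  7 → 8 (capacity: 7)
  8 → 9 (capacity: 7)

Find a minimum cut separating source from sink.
Min cut value = 7, edges: (8,9)

Min cut value: 7
Partition: S = [0, 1, 2, 3, 4, 5, 6, 7, 8], T = [9]
Cut edges: (8,9)

By max-flow min-cut theorem, max flow = min cut = 7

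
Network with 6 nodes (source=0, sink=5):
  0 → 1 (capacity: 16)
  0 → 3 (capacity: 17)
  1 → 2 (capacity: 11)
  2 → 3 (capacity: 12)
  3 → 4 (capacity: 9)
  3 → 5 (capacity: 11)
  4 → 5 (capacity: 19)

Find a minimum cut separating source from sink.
Min cut value = 20, edges: (3,4), (3,5)

Min cut value: 20
Partition: S = [0, 1, 2, 3], T = [4, 5]
Cut edges: (3,4), (3,5)

By max-flow min-cut theorem, max flow = min cut = 20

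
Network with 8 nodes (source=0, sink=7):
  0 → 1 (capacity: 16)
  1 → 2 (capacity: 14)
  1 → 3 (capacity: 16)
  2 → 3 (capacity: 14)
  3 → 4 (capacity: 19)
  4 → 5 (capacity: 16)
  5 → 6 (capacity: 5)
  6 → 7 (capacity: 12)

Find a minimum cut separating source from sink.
Min cut value = 5, edges: (5,6)

Min cut value: 5
Partition: S = [0, 1, 2, 3, 4, 5], T = [6, 7]
Cut edges: (5,6)

By max-flow min-cut theorem, max flow = min cut = 5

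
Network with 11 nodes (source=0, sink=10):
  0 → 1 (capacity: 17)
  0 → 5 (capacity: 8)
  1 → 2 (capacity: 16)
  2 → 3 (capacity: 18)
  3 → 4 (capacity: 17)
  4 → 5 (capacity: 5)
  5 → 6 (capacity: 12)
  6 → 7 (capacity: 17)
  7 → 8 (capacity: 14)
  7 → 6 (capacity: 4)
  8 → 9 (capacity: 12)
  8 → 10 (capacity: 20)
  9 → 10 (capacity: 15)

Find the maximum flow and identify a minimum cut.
Max flow = 12, Min cut edges: (5,6)

Maximum flow: 12
Minimum cut: (5,6)
Partition: S = [0, 1, 2, 3, 4, 5], T = [6, 7, 8, 9, 10]

Max-flow min-cut theorem verified: both equal 12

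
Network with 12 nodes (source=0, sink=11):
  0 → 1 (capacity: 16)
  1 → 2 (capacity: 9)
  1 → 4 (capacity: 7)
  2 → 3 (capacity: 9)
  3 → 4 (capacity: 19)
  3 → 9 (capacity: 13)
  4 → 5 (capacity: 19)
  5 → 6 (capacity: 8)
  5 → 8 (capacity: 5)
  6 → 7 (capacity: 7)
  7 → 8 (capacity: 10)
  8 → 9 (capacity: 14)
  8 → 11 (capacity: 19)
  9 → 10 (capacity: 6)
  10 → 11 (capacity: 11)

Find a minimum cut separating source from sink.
Min cut value = 16, edges: (1,4), (2,3)

Min cut value: 16
Partition: S = [0, 1, 2], T = [3, 4, 5, 6, 7, 8, 9, 10, 11]
Cut edges: (1,4), (2,3)

By max-flow min-cut theorem, max flow = min cut = 16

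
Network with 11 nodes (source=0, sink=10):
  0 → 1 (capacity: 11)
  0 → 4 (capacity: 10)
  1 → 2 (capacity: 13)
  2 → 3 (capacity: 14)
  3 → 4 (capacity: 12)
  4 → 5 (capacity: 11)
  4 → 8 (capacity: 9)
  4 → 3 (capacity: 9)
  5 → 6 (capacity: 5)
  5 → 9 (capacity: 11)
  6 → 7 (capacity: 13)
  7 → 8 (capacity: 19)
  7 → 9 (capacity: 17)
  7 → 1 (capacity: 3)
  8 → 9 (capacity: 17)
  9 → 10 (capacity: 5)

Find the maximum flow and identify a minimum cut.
Max flow = 5, Min cut edges: (9,10)

Maximum flow: 5
Minimum cut: (9,10)
Partition: S = [0, 1, 2, 3, 4, 5, 6, 7, 8, 9], T = [10]

Max-flow min-cut theorem verified: both equal 5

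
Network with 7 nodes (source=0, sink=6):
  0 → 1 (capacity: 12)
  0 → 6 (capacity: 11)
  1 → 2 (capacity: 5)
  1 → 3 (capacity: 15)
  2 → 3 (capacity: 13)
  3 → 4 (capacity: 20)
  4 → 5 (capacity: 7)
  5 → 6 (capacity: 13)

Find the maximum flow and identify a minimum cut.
Max flow = 18, Min cut edges: (0,6), (4,5)

Maximum flow: 18
Minimum cut: (0,6), (4,5)
Partition: S = [0, 1, 2, 3, 4], T = [5, 6]

Max-flow min-cut theorem verified: both equal 18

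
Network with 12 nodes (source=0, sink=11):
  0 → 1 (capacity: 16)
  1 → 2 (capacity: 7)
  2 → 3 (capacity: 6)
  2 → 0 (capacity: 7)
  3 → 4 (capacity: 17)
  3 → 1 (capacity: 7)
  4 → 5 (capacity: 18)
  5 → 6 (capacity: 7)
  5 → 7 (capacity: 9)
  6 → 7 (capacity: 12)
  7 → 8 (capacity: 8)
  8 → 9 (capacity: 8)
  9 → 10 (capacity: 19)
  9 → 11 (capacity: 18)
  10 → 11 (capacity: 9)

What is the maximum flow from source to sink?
Maximum flow = 6

Max flow: 6

Flow assignment:
  0 → 1: 7/16
  1 → 2: 7/7
  2 → 3: 6/6
  2 → 0: 1/7
  3 → 4: 6/17
  4 → 5: 6/18
  5 → 7: 6/9
  7 → 8: 6/8
  8 → 9: 6/8
  9 → 11: 6/18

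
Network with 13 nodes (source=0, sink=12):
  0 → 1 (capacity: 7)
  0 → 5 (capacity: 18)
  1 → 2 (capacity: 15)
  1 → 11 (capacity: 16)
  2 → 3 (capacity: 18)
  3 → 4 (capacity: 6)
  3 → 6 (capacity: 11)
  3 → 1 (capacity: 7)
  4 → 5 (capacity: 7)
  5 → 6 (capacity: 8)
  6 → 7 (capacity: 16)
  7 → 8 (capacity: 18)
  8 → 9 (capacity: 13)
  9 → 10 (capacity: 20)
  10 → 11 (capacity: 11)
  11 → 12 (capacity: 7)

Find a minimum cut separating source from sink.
Min cut value = 7, edges: (11,12)

Min cut value: 7
Partition: S = [0, 1, 2, 3, 4, 5, 6, 7, 8, 9, 10, 11], T = [12]
Cut edges: (11,12)

By max-flow min-cut theorem, max flow = min cut = 7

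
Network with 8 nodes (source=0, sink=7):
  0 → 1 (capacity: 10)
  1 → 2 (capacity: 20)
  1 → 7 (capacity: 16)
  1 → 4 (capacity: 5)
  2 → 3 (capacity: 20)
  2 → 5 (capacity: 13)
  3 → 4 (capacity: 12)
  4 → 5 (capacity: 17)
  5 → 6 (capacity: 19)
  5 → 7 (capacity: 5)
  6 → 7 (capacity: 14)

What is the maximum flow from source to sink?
Maximum flow = 10

Max flow: 10

Flow assignment:
  0 → 1: 10/10
  1 → 7: 10/16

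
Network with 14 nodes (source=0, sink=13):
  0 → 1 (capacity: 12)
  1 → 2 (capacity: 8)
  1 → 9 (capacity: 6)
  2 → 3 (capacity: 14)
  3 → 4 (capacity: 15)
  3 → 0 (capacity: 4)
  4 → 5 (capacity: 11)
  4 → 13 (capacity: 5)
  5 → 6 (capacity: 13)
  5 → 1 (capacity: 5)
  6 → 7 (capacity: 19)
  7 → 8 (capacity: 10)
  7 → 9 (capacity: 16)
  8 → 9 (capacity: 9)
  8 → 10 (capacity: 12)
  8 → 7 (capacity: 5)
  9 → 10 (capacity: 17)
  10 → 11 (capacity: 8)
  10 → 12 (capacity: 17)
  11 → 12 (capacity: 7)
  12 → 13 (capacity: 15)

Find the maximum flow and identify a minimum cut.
Max flow = 12, Min cut edges: (0,1)

Maximum flow: 12
Minimum cut: (0,1)
Partition: S = [0], T = [1, 2, 3, 4, 5, 6, 7, 8, 9, 10, 11, 12, 13]

Max-flow min-cut theorem verified: both equal 12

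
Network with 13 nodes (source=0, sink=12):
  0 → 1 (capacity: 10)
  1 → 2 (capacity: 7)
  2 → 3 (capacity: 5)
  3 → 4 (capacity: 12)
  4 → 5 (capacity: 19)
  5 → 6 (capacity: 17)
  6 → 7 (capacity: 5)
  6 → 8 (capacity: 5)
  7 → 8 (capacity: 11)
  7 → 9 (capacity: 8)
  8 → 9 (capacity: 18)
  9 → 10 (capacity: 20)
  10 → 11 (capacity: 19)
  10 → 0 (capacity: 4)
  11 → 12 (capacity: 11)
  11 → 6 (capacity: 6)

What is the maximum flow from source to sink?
Maximum flow = 5

Max flow: 5

Flow assignment:
  0 → 1: 5/10
  1 → 2: 5/7
  2 → 3: 5/5
  3 → 4: 5/12
  4 → 5: 5/19
  5 → 6: 5/17
  6 → 7: 5/5
  7 → 9: 5/8
  9 → 10: 5/20
  10 → 11: 5/19
  11 → 12: 5/11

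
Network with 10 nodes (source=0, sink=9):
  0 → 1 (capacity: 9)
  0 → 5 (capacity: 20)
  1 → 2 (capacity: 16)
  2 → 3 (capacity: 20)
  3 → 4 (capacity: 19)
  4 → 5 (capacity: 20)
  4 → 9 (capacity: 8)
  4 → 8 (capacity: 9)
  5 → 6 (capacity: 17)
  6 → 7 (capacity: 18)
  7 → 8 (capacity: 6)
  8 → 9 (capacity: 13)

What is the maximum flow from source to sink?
Maximum flow = 15

Max flow: 15

Flow assignment:
  0 → 1: 9/9
  0 → 5: 6/20
  1 → 2: 9/16
  2 → 3: 9/20
  3 → 4: 9/19
  4 → 9: 8/8
  4 → 8: 1/9
  5 → 6: 6/17
  6 → 7: 6/18
  7 → 8: 6/6
  8 → 9: 7/13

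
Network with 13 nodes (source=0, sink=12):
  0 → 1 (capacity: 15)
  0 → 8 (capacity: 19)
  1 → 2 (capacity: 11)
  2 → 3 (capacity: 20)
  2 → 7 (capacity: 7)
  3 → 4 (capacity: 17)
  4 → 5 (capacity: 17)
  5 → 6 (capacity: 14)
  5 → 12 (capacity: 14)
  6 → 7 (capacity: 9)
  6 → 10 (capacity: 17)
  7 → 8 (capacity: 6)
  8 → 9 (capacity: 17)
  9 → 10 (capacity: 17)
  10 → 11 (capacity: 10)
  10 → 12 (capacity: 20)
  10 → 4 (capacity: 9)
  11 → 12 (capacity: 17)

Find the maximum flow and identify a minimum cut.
Max flow = 28, Min cut edges: (1,2), (9,10)

Maximum flow: 28
Minimum cut: (1,2), (9,10)
Partition: S = [0, 1, 7, 8, 9], T = [2, 3, 4, 5, 6, 10, 11, 12]

Max-flow min-cut theorem verified: both equal 28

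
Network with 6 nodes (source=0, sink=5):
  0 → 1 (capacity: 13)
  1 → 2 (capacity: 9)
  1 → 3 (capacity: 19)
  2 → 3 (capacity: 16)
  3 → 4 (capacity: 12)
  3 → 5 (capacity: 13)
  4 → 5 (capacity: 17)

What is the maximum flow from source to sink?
Maximum flow = 13

Max flow: 13

Flow assignment:
  0 → 1: 13/13
  1 → 3: 13/19
  3 → 5: 13/13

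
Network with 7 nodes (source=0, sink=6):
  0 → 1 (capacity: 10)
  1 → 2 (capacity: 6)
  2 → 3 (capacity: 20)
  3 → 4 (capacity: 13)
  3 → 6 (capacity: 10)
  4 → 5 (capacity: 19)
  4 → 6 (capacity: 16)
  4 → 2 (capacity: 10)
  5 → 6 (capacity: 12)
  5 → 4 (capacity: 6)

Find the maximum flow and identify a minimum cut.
Max flow = 6, Min cut edges: (1,2)

Maximum flow: 6
Minimum cut: (1,2)
Partition: S = [0, 1], T = [2, 3, 4, 5, 6]

Max-flow min-cut theorem verified: both equal 6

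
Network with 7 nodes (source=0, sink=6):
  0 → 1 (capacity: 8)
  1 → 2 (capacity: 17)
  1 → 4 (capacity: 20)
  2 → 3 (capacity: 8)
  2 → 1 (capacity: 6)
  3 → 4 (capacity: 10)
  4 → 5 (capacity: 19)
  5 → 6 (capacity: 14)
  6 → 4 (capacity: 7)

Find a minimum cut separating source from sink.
Min cut value = 8, edges: (0,1)

Min cut value: 8
Partition: S = [0], T = [1, 2, 3, 4, 5, 6]
Cut edges: (0,1)

By max-flow min-cut theorem, max flow = min cut = 8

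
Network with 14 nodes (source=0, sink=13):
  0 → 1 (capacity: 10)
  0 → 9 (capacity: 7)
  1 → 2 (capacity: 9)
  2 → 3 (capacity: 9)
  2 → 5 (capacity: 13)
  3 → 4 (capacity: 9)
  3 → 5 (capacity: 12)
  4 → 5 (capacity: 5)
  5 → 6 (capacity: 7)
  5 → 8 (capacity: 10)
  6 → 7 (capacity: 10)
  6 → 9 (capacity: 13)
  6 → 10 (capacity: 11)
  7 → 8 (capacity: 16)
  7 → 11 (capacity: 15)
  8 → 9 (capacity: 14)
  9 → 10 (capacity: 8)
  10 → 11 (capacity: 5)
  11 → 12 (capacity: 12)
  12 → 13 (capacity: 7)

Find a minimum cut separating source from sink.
Min cut value = 7, edges: (12,13)

Min cut value: 7
Partition: S = [0, 1, 2, 3, 4, 5, 6, 7, 8, 9, 10, 11, 12], T = [13]
Cut edges: (12,13)

By max-flow min-cut theorem, max flow = min cut = 7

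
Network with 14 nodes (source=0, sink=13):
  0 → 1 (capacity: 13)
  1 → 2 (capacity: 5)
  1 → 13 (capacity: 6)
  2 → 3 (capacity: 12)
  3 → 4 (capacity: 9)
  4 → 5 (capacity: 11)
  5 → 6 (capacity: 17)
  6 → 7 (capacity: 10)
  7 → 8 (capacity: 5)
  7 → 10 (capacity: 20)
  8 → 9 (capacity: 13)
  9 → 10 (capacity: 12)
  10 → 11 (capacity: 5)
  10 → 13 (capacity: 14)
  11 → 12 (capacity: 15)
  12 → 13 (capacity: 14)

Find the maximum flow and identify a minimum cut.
Max flow = 11, Min cut edges: (1,2), (1,13)

Maximum flow: 11
Minimum cut: (1,2), (1,13)
Partition: S = [0, 1], T = [2, 3, 4, 5, 6, 7, 8, 9, 10, 11, 12, 13]

Max-flow min-cut theorem verified: both equal 11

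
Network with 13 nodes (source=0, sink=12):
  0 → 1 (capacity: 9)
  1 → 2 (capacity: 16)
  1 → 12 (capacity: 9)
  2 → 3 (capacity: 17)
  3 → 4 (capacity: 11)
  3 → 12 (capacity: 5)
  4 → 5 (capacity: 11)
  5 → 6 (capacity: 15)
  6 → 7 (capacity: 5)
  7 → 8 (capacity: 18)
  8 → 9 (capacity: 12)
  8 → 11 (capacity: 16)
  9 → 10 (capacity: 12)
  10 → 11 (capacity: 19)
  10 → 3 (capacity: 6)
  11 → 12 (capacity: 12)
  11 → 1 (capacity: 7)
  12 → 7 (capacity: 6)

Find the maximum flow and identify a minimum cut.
Max flow = 9, Min cut edges: (0,1)

Maximum flow: 9
Minimum cut: (0,1)
Partition: S = [0], T = [1, 2, 3, 4, 5, 6, 7, 8, 9, 10, 11, 12]

Max-flow min-cut theorem verified: both equal 9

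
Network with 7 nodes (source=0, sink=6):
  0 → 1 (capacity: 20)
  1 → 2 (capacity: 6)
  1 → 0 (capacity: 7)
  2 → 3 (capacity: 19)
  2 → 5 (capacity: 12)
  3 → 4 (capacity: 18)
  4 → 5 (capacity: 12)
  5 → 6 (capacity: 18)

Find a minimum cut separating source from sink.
Min cut value = 6, edges: (1,2)

Min cut value: 6
Partition: S = [0, 1], T = [2, 3, 4, 5, 6]
Cut edges: (1,2)

By max-flow min-cut theorem, max flow = min cut = 6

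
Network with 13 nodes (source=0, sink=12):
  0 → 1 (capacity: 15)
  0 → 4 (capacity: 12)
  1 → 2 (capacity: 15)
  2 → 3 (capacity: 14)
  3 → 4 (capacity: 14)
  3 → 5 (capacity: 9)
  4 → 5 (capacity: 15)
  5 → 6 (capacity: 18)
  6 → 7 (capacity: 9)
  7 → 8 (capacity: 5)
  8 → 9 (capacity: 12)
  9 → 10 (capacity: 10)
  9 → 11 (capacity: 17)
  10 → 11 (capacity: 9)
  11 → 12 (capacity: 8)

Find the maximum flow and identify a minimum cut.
Max flow = 5, Min cut edges: (7,8)

Maximum flow: 5
Minimum cut: (7,8)
Partition: S = [0, 1, 2, 3, 4, 5, 6, 7], T = [8, 9, 10, 11, 12]

Max-flow min-cut theorem verified: both equal 5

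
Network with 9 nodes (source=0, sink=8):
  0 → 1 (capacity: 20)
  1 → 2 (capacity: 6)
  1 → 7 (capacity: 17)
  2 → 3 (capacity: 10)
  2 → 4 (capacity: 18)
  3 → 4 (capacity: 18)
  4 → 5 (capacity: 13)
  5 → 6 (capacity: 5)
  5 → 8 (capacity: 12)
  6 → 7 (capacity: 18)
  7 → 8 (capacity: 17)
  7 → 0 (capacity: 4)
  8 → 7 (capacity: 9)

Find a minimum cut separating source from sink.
Min cut value = 20, edges: (0,1)

Min cut value: 20
Partition: S = [0], T = [1, 2, 3, 4, 5, 6, 7, 8]
Cut edges: (0,1)

By max-flow min-cut theorem, max flow = min cut = 20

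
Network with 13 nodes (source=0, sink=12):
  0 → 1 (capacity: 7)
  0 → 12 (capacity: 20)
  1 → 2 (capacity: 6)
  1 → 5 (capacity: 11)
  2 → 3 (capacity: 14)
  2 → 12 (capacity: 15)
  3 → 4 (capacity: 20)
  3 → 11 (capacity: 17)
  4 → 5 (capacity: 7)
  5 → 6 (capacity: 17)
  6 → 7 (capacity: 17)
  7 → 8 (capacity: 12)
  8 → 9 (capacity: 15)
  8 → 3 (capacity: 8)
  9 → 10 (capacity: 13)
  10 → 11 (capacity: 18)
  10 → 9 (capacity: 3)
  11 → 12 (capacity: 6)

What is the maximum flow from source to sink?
Maximum flow = 27

Max flow: 27

Flow assignment:
  0 → 1: 7/7
  0 → 12: 20/20
  1 → 2: 6/6
  1 → 5: 1/11
  2 → 12: 6/15
  3 → 11: 1/17
  5 → 6: 1/17
  6 → 7: 1/17
  7 → 8: 1/12
  8 → 3: 1/8
  11 → 12: 1/6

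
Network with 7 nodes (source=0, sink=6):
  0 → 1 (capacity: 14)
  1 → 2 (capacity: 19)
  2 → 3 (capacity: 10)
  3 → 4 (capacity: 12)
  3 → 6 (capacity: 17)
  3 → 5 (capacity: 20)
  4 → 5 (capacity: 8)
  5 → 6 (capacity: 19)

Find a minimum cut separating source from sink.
Min cut value = 10, edges: (2,3)

Min cut value: 10
Partition: S = [0, 1, 2], T = [3, 4, 5, 6]
Cut edges: (2,3)

By max-flow min-cut theorem, max flow = min cut = 10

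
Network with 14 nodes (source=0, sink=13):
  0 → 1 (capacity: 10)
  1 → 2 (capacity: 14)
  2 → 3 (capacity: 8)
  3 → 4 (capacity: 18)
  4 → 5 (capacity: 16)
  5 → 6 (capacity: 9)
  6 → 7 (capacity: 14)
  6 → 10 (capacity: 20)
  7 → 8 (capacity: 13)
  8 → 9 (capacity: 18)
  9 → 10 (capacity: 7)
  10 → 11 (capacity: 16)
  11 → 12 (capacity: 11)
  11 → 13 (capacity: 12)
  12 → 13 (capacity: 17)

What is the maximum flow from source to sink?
Maximum flow = 8

Max flow: 8

Flow assignment:
  0 → 1: 8/10
  1 → 2: 8/14
  2 → 3: 8/8
  3 → 4: 8/18
  4 → 5: 8/16
  5 → 6: 8/9
  6 → 10: 8/20
  10 → 11: 8/16
  11 → 13: 8/12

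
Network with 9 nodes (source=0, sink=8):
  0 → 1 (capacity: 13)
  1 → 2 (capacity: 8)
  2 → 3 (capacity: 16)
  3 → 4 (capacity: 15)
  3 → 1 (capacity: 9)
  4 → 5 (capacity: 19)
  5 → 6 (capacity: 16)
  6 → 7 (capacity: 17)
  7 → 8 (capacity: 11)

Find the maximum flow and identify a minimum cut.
Max flow = 8, Min cut edges: (1,2)

Maximum flow: 8
Minimum cut: (1,2)
Partition: S = [0, 1], T = [2, 3, 4, 5, 6, 7, 8]

Max-flow min-cut theorem verified: both equal 8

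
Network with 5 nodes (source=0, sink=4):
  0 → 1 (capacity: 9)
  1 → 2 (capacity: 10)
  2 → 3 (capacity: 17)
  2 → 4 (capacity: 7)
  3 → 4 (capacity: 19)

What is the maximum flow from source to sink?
Maximum flow = 9

Max flow: 9

Flow assignment:
  0 → 1: 9/9
  1 → 2: 9/10
  2 → 3: 2/17
  2 → 4: 7/7
  3 → 4: 2/19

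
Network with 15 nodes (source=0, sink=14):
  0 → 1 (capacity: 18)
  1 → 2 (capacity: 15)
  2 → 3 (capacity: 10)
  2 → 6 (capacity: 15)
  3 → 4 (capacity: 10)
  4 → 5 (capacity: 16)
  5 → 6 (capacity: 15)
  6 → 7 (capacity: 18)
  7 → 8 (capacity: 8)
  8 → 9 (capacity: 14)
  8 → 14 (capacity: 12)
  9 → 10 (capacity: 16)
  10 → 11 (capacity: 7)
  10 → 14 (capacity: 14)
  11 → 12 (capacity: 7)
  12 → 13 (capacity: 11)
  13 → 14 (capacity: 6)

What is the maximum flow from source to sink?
Maximum flow = 8

Max flow: 8

Flow assignment:
  0 → 1: 8/18
  1 → 2: 8/15
  2 → 6: 8/15
  6 → 7: 8/18
  7 → 8: 8/8
  8 → 14: 8/12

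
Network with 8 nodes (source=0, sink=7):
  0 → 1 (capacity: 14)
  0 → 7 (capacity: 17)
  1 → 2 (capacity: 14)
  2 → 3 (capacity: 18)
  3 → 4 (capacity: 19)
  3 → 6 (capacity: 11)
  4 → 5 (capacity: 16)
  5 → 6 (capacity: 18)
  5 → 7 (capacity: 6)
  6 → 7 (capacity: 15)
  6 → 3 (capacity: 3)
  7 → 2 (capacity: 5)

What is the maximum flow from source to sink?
Maximum flow = 31

Max flow: 31

Flow assignment:
  0 → 1: 14/14
  0 → 7: 17/17
  1 → 2: 14/14
  2 → 3: 14/18
  3 → 4: 3/19
  3 → 6: 11/11
  4 → 5: 3/16
  5 → 7: 3/6
  6 → 7: 11/15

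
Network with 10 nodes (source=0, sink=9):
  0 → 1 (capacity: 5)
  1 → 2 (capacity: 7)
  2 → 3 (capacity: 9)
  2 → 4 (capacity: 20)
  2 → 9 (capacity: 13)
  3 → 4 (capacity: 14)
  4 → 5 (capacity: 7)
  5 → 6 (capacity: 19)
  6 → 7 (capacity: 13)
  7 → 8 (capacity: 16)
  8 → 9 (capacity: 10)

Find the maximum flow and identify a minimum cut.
Max flow = 5, Min cut edges: (0,1)

Maximum flow: 5
Minimum cut: (0,1)
Partition: S = [0], T = [1, 2, 3, 4, 5, 6, 7, 8, 9]

Max-flow min-cut theorem verified: both equal 5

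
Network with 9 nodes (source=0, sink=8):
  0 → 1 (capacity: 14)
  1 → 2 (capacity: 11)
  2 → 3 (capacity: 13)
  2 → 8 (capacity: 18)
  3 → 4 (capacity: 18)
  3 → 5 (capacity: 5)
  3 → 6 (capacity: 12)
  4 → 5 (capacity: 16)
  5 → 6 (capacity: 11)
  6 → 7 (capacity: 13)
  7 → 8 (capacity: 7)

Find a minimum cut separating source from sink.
Min cut value = 11, edges: (1,2)

Min cut value: 11
Partition: S = [0, 1], T = [2, 3, 4, 5, 6, 7, 8]
Cut edges: (1,2)

By max-flow min-cut theorem, max flow = min cut = 11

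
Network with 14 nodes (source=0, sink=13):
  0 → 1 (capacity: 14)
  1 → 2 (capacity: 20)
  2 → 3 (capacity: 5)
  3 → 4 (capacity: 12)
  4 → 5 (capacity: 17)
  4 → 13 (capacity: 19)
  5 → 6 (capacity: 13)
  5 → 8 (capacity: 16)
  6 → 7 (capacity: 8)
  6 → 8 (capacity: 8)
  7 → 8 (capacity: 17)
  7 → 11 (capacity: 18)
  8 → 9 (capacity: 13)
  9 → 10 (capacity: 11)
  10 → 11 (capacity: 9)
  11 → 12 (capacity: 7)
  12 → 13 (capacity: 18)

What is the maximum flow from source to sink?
Maximum flow = 5

Max flow: 5

Flow assignment:
  0 → 1: 5/14
  1 → 2: 5/20
  2 → 3: 5/5
  3 → 4: 5/12
  4 → 13: 5/19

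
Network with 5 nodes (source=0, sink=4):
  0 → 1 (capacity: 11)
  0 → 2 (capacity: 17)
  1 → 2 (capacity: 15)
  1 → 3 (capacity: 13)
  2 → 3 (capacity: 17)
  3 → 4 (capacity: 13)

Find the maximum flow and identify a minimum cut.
Max flow = 13, Min cut edges: (3,4)

Maximum flow: 13
Minimum cut: (3,4)
Partition: S = [0, 1, 2, 3], T = [4]

Max-flow min-cut theorem verified: both equal 13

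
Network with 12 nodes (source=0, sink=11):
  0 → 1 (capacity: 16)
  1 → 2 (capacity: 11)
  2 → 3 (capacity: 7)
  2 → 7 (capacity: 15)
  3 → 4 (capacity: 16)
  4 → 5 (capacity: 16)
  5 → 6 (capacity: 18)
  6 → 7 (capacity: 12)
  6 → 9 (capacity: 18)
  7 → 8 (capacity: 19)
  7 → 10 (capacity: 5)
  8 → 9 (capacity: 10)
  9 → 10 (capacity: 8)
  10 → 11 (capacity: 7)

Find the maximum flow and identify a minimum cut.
Max flow = 7, Min cut edges: (10,11)

Maximum flow: 7
Minimum cut: (10,11)
Partition: S = [0, 1, 2, 3, 4, 5, 6, 7, 8, 9, 10], T = [11]

Max-flow min-cut theorem verified: both equal 7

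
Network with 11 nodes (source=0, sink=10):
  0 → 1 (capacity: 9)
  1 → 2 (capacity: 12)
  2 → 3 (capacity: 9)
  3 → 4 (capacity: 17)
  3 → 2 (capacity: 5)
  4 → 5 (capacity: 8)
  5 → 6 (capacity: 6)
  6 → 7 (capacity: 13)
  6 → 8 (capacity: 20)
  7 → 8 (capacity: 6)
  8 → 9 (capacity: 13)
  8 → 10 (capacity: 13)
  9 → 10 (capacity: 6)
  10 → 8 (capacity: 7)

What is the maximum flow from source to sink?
Maximum flow = 6

Max flow: 6

Flow assignment:
  0 → 1: 6/9
  1 → 2: 6/12
  2 → 3: 6/9
  3 → 4: 6/17
  4 → 5: 6/8
  5 → 6: 6/6
  6 → 8: 6/20
  8 → 10: 6/13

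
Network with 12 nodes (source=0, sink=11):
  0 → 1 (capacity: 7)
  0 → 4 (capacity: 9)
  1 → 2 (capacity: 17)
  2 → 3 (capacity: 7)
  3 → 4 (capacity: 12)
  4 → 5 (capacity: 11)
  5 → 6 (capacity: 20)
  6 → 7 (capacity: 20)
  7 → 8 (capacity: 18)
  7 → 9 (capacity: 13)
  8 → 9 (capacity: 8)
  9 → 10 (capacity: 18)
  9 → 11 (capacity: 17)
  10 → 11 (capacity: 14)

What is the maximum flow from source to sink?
Maximum flow = 11

Max flow: 11

Flow assignment:
  0 → 1: 7/7
  0 → 4: 4/9
  1 → 2: 7/17
  2 → 3: 7/7
  3 → 4: 7/12
  4 → 5: 11/11
  5 → 6: 11/20
  6 → 7: 11/20
  7 → 9: 11/13
  9 → 11: 11/17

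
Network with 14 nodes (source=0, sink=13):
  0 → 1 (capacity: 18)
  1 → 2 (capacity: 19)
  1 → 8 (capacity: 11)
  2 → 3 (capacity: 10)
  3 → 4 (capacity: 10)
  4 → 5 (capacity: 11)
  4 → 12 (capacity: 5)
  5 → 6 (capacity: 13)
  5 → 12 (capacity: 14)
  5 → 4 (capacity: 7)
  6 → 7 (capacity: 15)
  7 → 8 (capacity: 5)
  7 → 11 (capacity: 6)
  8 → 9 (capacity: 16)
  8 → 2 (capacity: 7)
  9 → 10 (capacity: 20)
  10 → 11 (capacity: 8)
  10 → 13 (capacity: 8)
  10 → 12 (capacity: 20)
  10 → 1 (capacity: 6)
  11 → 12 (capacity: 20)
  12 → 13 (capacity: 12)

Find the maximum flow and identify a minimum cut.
Max flow = 18, Min cut edges: (0,1)

Maximum flow: 18
Minimum cut: (0,1)
Partition: S = [0], T = [1, 2, 3, 4, 5, 6, 7, 8, 9, 10, 11, 12, 13]

Max-flow min-cut theorem verified: both equal 18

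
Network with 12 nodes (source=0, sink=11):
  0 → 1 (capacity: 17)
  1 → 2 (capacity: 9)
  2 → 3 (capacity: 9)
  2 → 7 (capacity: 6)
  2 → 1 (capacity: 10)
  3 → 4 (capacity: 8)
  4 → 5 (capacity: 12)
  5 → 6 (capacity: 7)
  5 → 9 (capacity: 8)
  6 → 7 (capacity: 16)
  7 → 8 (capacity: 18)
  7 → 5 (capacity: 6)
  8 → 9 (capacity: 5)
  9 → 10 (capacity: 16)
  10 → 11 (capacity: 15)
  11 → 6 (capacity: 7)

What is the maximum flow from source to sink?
Maximum flow = 9

Max flow: 9

Flow assignment:
  0 → 1: 9/17
  1 → 2: 9/9
  2 → 3: 3/9
  2 → 7: 6/6
  3 → 4: 3/8
  4 → 5: 3/12
  5 → 9: 4/8
  7 → 8: 5/18
  7 → 5: 1/6
  8 → 9: 5/5
  9 → 10: 9/16
  10 → 11: 9/15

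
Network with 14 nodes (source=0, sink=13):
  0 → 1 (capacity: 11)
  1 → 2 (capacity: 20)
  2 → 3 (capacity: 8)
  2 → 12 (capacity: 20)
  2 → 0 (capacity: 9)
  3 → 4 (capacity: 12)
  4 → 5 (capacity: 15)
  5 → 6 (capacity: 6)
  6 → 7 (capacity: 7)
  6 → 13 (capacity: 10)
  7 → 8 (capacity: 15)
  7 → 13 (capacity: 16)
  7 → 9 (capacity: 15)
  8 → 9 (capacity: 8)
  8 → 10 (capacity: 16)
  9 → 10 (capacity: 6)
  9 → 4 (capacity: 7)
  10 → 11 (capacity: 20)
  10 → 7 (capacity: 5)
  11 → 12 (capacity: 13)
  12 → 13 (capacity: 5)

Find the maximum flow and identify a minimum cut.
Max flow = 11, Min cut edges: (5,6), (12,13)

Maximum flow: 11
Minimum cut: (5,6), (12,13)
Partition: S = [0, 1, 2, 3, 4, 5, 11, 12], T = [6, 7, 8, 9, 10, 13]

Max-flow min-cut theorem verified: both equal 11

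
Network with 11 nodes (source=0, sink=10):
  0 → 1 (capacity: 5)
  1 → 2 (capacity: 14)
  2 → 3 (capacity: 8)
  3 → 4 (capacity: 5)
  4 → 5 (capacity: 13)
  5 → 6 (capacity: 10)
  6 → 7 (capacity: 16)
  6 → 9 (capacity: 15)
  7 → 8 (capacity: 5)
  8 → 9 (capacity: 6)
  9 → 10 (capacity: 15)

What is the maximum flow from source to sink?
Maximum flow = 5

Max flow: 5

Flow assignment:
  0 → 1: 5/5
  1 → 2: 5/14
  2 → 3: 5/8
  3 → 4: 5/5
  4 → 5: 5/13
  5 → 6: 5/10
  6 → 9: 5/15
  9 → 10: 5/15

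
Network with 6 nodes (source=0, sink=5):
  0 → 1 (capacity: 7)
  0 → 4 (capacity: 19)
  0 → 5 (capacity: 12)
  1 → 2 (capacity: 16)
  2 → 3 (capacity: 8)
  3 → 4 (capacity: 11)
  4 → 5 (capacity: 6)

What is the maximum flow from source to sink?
Maximum flow = 18

Max flow: 18

Flow assignment:
  0 → 1: 6/7
  0 → 5: 12/12
  1 → 2: 6/16
  2 → 3: 6/8
  3 → 4: 6/11
  4 → 5: 6/6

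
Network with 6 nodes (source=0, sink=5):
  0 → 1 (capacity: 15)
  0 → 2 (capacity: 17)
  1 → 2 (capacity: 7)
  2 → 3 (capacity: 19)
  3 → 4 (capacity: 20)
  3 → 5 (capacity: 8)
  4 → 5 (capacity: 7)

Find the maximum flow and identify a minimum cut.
Max flow = 15, Min cut edges: (3,5), (4,5)

Maximum flow: 15
Minimum cut: (3,5), (4,5)
Partition: S = [0, 1, 2, 3, 4], T = [5]

Max-flow min-cut theorem verified: both equal 15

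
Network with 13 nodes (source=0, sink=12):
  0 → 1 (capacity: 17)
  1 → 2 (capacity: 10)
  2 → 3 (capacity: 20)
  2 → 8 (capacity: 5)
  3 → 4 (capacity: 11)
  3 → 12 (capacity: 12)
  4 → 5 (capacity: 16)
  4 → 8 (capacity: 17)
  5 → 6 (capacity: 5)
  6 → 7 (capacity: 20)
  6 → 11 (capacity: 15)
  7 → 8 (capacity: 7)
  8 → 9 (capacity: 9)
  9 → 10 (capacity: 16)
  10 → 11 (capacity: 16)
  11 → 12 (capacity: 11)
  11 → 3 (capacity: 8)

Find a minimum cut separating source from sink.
Min cut value = 10, edges: (1,2)

Min cut value: 10
Partition: S = [0, 1], T = [2, 3, 4, 5, 6, 7, 8, 9, 10, 11, 12]
Cut edges: (1,2)

By max-flow min-cut theorem, max flow = min cut = 10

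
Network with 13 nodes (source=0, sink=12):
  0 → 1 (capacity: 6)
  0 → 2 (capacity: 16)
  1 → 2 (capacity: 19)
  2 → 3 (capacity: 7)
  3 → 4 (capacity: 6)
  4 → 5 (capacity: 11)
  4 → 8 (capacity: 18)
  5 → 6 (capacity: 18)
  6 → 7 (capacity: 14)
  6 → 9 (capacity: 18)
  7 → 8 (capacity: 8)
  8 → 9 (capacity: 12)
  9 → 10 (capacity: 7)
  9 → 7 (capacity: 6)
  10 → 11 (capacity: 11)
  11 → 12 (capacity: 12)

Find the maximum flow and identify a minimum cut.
Max flow = 6, Min cut edges: (3,4)

Maximum flow: 6
Minimum cut: (3,4)
Partition: S = [0, 1, 2, 3], T = [4, 5, 6, 7, 8, 9, 10, 11, 12]

Max-flow min-cut theorem verified: both equal 6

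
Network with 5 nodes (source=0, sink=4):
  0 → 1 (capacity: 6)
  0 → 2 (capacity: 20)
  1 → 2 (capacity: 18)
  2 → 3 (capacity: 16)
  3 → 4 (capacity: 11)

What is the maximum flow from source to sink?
Maximum flow = 11

Max flow: 11

Flow assignment:
  0 → 1: 6/6
  0 → 2: 5/20
  1 → 2: 6/18
  2 → 3: 11/16
  3 → 4: 11/11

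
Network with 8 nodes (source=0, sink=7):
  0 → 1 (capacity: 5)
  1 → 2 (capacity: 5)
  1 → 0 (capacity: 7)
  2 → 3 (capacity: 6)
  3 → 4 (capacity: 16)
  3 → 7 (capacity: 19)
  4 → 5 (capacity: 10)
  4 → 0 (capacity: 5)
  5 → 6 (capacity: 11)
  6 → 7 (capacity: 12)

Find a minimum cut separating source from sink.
Min cut value = 5, edges: (1,2)

Min cut value: 5
Partition: S = [0, 1], T = [2, 3, 4, 5, 6, 7]
Cut edges: (1,2)

By max-flow min-cut theorem, max flow = min cut = 5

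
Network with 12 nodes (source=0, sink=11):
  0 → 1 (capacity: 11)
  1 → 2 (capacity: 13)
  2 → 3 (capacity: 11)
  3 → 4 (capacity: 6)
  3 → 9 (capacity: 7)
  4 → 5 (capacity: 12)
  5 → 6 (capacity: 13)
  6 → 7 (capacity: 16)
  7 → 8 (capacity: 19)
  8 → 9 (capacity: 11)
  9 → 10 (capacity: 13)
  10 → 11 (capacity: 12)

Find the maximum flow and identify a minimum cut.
Max flow = 11, Min cut edges: (2,3)

Maximum flow: 11
Minimum cut: (2,3)
Partition: S = [0, 1, 2], T = [3, 4, 5, 6, 7, 8, 9, 10, 11]

Max-flow min-cut theorem verified: both equal 11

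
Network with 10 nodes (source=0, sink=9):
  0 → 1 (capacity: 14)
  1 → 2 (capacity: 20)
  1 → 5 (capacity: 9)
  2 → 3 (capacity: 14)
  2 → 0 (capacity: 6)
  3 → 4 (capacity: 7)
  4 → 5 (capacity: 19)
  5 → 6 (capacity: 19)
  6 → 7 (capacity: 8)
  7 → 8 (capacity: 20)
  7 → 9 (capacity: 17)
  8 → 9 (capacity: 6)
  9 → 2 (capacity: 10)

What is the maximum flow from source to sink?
Maximum flow = 8

Max flow: 8

Flow assignment:
  0 → 1: 8/14
  1 → 2: 5/20
  1 → 5: 3/9
  2 → 3: 5/14
  3 → 4: 5/7
  4 → 5: 5/19
  5 → 6: 8/19
  6 → 7: 8/8
  7 → 9: 8/17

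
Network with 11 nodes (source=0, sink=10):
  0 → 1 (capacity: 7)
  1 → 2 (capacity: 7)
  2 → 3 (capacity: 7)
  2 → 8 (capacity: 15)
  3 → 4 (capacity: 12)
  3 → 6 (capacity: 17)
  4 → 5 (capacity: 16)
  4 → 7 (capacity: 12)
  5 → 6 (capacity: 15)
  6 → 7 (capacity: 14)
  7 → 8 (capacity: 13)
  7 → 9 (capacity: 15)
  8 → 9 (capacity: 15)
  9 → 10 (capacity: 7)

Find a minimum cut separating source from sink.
Min cut value = 7, edges: (9,10)

Min cut value: 7
Partition: S = [0, 1, 2, 3, 4, 5, 6, 7, 8, 9], T = [10]
Cut edges: (9,10)

By max-flow min-cut theorem, max flow = min cut = 7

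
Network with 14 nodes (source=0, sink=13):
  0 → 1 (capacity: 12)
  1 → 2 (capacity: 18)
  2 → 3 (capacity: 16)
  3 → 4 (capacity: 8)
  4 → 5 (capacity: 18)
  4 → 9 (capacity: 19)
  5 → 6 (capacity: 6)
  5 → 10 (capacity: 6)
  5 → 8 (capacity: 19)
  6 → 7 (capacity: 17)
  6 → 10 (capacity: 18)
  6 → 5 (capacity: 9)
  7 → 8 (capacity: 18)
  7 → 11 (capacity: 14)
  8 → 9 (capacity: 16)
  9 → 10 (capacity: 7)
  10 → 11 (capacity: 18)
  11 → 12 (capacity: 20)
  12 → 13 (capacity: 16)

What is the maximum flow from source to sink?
Maximum flow = 8

Max flow: 8

Flow assignment:
  0 → 1: 8/12
  1 → 2: 8/18
  2 → 3: 8/16
  3 → 4: 8/8
  4 → 5: 8/18
  5 → 6: 2/6
  5 → 10: 6/6
  6 → 7: 2/17
  7 → 11: 2/14
  10 → 11: 6/18
  11 → 12: 8/20
  12 → 13: 8/16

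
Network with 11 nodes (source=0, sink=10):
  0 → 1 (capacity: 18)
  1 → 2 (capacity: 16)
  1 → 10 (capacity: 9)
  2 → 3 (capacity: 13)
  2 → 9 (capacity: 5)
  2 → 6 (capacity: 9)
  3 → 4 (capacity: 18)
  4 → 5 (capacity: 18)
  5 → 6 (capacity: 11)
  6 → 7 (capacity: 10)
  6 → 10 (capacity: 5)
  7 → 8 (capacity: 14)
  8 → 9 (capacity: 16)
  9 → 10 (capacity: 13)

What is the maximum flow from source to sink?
Maximum flow = 18

Max flow: 18

Flow assignment:
  0 → 1: 18/18
  1 → 2: 9/16
  1 → 10: 9/9
  2 → 9: 5/5
  2 → 6: 4/9
  6 → 10: 4/5
  9 → 10: 5/13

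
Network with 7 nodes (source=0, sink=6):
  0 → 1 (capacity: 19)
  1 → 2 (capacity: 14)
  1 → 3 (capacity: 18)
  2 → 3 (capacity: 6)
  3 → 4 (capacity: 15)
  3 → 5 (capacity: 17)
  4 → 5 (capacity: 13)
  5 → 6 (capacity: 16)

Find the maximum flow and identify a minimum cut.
Max flow = 16, Min cut edges: (5,6)

Maximum flow: 16
Minimum cut: (5,6)
Partition: S = [0, 1, 2, 3, 4, 5], T = [6]

Max-flow min-cut theorem verified: both equal 16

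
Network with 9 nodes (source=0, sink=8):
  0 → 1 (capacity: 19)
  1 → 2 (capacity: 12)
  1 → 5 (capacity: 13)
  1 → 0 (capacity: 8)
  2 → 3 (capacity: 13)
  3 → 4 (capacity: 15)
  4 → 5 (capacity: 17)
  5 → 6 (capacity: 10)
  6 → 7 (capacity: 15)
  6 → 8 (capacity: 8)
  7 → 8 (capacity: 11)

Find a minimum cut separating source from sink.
Min cut value = 10, edges: (5,6)

Min cut value: 10
Partition: S = [0, 1, 2, 3, 4, 5], T = [6, 7, 8]
Cut edges: (5,6)

By max-flow min-cut theorem, max flow = min cut = 10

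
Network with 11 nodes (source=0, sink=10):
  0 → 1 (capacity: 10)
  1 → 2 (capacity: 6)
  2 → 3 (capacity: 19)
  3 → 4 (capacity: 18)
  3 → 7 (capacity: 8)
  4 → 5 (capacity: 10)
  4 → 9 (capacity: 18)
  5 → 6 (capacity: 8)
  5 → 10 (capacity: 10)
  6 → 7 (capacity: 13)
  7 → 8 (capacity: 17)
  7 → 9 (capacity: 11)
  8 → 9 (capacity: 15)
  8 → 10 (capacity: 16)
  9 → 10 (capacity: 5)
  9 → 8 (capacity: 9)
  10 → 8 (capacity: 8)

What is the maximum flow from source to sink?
Maximum flow = 6

Max flow: 6

Flow assignment:
  0 → 1: 6/10
  1 → 2: 6/6
  2 → 3: 6/19
  3 → 4: 6/18
  4 → 5: 6/10
  5 → 10: 6/10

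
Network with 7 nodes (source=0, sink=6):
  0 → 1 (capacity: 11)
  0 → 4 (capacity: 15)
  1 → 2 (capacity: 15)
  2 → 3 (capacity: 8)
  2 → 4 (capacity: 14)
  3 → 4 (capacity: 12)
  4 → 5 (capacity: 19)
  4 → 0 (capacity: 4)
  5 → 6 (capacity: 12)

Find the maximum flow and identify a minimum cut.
Max flow = 12, Min cut edges: (5,6)

Maximum flow: 12
Minimum cut: (5,6)
Partition: S = [0, 1, 2, 3, 4, 5], T = [6]

Max-flow min-cut theorem verified: both equal 12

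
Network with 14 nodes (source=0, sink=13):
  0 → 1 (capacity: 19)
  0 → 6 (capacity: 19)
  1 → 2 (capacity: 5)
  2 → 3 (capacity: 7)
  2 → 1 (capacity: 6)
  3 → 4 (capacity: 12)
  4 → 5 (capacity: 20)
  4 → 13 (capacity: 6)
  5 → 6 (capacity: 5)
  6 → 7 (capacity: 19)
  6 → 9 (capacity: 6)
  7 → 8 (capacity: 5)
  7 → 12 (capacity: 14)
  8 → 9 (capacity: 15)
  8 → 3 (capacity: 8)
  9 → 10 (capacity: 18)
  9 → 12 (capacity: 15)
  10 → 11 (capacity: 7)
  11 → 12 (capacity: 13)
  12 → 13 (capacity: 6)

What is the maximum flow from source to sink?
Maximum flow = 12

Max flow: 12

Flow assignment:
  0 → 1: 1/19
  0 → 6: 11/19
  1 → 2: 1/5
  2 → 3: 1/7
  3 → 4: 6/12
  4 → 13: 6/6
  6 → 7: 11/19
  7 → 8: 5/5
  7 → 12: 6/14
  8 → 3: 5/8
  12 → 13: 6/6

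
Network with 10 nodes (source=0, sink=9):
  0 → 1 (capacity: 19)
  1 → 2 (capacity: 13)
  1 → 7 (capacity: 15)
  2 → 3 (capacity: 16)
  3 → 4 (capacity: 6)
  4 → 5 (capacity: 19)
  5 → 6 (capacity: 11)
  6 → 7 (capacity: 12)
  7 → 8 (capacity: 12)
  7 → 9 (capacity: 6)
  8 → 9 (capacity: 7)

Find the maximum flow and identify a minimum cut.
Max flow = 13, Min cut edges: (7,9), (8,9)

Maximum flow: 13
Minimum cut: (7,9), (8,9)
Partition: S = [0, 1, 2, 3, 4, 5, 6, 7, 8], T = [9]

Max-flow min-cut theorem verified: both equal 13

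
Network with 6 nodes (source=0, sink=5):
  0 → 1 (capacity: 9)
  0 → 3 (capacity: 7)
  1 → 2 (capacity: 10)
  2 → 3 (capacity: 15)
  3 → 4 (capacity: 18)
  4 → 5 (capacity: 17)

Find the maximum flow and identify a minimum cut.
Max flow = 16, Min cut edges: (0,1), (0,3)

Maximum flow: 16
Minimum cut: (0,1), (0,3)
Partition: S = [0], T = [1, 2, 3, 4, 5]

Max-flow min-cut theorem verified: both equal 16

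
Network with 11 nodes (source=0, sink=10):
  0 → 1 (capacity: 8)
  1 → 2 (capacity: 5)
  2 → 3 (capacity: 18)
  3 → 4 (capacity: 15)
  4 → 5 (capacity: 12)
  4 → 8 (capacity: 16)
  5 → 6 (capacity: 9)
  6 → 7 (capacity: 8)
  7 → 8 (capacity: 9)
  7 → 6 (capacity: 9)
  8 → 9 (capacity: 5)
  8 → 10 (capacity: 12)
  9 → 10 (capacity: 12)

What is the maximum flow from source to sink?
Maximum flow = 5

Max flow: 5

Flow assignment:
  0 → 1: 5/8
  1 → 2: 5/5
  2 → 3: 5/18
  3 → 4: 5/15
  4 → 8: 5/16
  8 → 10: 5/12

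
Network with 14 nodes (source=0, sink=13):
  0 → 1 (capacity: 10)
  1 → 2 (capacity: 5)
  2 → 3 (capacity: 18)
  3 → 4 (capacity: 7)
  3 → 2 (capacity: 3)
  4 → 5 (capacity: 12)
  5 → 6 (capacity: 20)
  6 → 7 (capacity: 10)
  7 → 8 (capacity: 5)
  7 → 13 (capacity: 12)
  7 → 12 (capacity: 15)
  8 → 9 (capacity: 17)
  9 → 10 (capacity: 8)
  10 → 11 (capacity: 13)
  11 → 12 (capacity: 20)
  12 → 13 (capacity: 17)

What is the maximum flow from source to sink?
Maximum flow = 5

Max flow: 5

Flow assignment:
  0 → 1: 5/10
  1 → 2: 5/5
  2 → 3: 5/18
  3 → 4: 5/7
  4 → 5: 5/12
  5 → 6: 5/20
  6 → 7: 5/10
  7 → 13: 5/12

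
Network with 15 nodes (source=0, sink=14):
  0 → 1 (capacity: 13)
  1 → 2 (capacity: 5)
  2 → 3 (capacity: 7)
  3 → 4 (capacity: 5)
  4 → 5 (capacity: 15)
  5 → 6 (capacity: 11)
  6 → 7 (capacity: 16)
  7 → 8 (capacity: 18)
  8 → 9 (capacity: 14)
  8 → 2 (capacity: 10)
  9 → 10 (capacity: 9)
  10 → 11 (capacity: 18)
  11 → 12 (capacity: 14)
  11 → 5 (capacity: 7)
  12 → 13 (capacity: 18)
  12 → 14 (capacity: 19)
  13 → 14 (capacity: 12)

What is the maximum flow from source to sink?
Maximum flow = 5

Max flow: 5

Flow assignment:
  0 → 1: 5/13
  1 → 2: 5/5
  2 → 3: 5/7
  3 → 4: 5/5
  4 → 5: 5/15
  5 → 6: 5/11
  6 → 7: 5/16
  7 → 8: 5/18
  8 → 9: 5/14
  9 → 10: 5/9
  10 → 11: 5/18
  11 → 12: 5/14
  12 → 14: 5/19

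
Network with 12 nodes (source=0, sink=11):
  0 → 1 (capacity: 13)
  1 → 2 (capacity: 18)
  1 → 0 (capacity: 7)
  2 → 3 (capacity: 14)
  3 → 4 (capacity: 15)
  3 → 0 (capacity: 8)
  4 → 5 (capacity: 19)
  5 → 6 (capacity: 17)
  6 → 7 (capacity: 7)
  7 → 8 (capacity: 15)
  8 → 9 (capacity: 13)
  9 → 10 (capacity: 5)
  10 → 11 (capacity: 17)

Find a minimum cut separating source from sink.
Min cut value = 5, edges: (9,10)

Min cut value: 5
Partition: S = [0, 1, 2, 3, 4, 5, 6, 7, 8, 9], T = [10, 11]
Cut edges: (9,10)

By max-flow min-cut theorem, max flow = min cut = 5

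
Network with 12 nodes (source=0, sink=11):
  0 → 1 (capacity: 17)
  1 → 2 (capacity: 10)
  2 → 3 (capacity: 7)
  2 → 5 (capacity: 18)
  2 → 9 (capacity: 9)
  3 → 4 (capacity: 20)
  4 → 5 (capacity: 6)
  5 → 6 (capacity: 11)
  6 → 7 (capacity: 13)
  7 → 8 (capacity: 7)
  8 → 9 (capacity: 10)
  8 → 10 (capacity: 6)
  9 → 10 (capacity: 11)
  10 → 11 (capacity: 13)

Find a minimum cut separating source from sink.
Min cut value = 10, edges: (1,2)

Min cut value: 10
Partition: S = [0, 1], T = [2, 3, 4, 5, 6, 7, 8, 9, 10, 11]
Cut edges: (1,2)

By max-flow min-cut theorem, max flow = min cut = 10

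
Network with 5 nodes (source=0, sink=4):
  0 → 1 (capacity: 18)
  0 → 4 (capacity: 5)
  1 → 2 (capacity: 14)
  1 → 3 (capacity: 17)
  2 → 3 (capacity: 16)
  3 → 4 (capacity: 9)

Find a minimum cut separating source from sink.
Min cut value = 14, edges: (0,4), (3,4)

Min cut value: 14
Partition: S = [0, 1, 2, 3], T = [4]
Cut edges: (0,4), (3,4)

By max-flow min-cut theorem, max flow = min cut = 14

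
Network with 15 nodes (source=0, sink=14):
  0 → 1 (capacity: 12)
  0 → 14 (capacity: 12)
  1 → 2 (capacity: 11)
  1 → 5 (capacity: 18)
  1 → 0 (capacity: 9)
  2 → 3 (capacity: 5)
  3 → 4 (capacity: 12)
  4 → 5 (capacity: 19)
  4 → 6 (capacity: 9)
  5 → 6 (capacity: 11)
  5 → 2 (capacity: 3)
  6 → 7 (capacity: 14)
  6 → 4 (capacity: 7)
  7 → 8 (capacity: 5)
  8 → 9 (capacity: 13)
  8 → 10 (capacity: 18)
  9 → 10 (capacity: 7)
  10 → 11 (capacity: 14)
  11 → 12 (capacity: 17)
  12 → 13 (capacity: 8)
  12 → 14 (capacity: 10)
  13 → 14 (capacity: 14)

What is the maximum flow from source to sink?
Maximum flow = 17

Max flow: 17

Flow assignment:
  0 → 1: 5/12
  0 → 14: 12/12
  1 → 2: 1/11
  1 → 5: 4/18
  2 → 3: 1/5
  3 → 4: 1/12
  4 → 6: 1/9
  5 → 6: 4/11
  6 → 7: 5/14
  7 → 8: 5/5
  8 → 10: 5/18
  10 → 11: 5/14
  11 → 12: 5/17
  12 → 14: 5/10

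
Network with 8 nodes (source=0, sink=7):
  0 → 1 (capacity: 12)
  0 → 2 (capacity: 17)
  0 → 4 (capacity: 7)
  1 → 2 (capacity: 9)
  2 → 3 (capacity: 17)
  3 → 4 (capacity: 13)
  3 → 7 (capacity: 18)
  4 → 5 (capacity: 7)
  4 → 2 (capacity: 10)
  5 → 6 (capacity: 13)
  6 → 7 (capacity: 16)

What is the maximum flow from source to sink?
Maximum flow = 24

Max flow: 24

Flow assignment:
  0 → 1: 9/12
  0 → 2: 8/17
  0 → 4: 7/7
  1 → 2: 9/9
  2 → 3: 17/17
  3 → 7: 17/18
  4 → 5: 7/7
  5 → 6: 7/13
  6 → 7: 7/16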